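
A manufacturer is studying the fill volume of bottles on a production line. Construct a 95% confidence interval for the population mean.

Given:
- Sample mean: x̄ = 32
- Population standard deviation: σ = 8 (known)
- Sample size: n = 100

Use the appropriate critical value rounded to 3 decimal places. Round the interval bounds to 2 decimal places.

The population standard deviation σ is known, so use a z-interval (standard normal critical value).

For 95% confidence, z* = 1.96 (from standard normal table)

Standard error: SE = σ/√n = 8/√100 = 0.800000

Margin of error: E = z* × SE = 1.96 × 0.800000 = 1.5680

Z-interval: x̄ ± E = 32 ± 1.5680 = (30.4320, 33.5680)

Rounded to 2 decimal places:

(30.43, 33.57)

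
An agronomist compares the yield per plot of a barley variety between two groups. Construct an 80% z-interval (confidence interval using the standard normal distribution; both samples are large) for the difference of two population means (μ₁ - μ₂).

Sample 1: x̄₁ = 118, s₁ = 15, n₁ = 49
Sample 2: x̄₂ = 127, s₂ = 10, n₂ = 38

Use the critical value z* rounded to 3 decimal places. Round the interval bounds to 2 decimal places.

Both samples are large (n₁ = 49 ≥ 30, n₂ = 38 ≥ 30), so a z-interval for the difference of means applies.

Point estimate: x̄₁ - x̄₂ = 118 - 127 = -9

Standard error: SE = √(s₁²/n₁ + s₂²/n₂)
= √(15²/49 + 10²/38)
= √(4.591837 + 2.631579)
= 2.687641

For 80% confidence, z* = 1.282 (from standard normal table)
Margin of error: E = z* × SE = 1.282 × 2.687641 = 3.4456

Z-interval: (x̄₁ - x̄₂) ± E = -9 ± 3.4456 = (-12.4456, -5.5544)

Rounded to 2 decimal places:

(-12.45, -5.55)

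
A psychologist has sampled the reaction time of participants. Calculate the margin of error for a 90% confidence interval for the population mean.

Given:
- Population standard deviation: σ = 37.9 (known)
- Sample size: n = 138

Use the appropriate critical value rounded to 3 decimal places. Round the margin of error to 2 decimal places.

The population standard deviation σ is known, so use the z-interval margin of error formula.

For 90% confidence, z* = 1.645 (from standard normal table)

Margin of error formula for z-interval: E = z* × σ/√n

E = 1.645 × 37.9/√138
  = 1.645 × 3.226262
  = 5.3072

Rounded to 2 decimal places:

5.31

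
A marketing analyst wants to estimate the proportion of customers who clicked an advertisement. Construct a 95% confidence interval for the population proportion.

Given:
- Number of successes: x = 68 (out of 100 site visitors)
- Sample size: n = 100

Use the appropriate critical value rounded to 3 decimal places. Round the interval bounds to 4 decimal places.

Sample proportion: p̂ = 68/100 = 0.680000

Check conditions for normal approximation:
  np̂ = 68 ≥ 10 ✓
  n(1-p̂) = 32 ≥ 10 ✓

The sample is large enough, so use a z-interval (normal approximation) for the proportion.

For 95% confidence, z* = 1.96 (from standard normal table)

Standard error: SE = √(p̂(1-p̂)/n) = √(0.680000×0.320000/100) = 0.04664762

Margin of error: E = z* × SE = 1.96 × 0.04664762 = 0.091429

Z-interval: p̂ ± E = 0.680000 ± 0.091429 = (0.588571, 0.771429)

Rounded to 4 decimal places:

(0.5886, 0.7714)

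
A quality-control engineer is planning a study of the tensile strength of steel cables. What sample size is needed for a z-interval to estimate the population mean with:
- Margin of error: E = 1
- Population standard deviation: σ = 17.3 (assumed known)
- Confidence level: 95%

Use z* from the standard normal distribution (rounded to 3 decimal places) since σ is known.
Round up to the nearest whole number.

Using z* since population σ is known (z-interval formula).

For 95% confidence, z* = 1.96 (from standard normal table)

Sample size formula for z-interval: n = (z*σ/E)²

n = (1.96 × 17.3 / 1)²
  = (33.908000)²
  = 1149.7525

Round up to the nearest whole number: n = 1150

1150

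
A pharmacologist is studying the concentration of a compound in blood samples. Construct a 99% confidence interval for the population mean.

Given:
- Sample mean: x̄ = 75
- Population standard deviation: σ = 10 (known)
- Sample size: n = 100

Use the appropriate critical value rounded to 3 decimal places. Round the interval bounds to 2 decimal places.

The population standard deviation σ is known, so use a z-interval (standard normal critical value).

For 99% confidence, z* = 2.576 (from standard normal table)

Standard error: SE = σ/√n = 10/√100 = 1.000000

Margin of error: E = z* × SE = 2.576 × 1.000000 = 2.5760

Z-interval: x̄ ± E = 75 ± 2.5760 = (72.4240, 77.5760)

Rounded to 2 decimal places:

(72.42, 77.58)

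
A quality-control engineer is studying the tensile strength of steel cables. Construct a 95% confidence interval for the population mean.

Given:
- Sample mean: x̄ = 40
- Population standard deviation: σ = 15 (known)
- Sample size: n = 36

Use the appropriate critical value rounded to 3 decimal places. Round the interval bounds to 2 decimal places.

The population standard deviation σ is known, so use a z-interval (standard normal critical value).

For 95% confidence, z* = 1.96 (from standard normal table)

Standard error: SE = σ/√n = 15/√36 = 2.500000

Margin of error: E = z* × SE = 1.96 × 2.500000 = 4.9000

Z-interval: x̄ ± E = 40 ± 4.9000 = (35.1000, 44.9000)

Rounded to 2 decimal places:

(35.10, 44.90)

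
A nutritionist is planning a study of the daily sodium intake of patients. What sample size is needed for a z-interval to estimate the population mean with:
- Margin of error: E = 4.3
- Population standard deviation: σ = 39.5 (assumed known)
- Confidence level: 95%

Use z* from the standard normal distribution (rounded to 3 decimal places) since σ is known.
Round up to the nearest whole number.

Using z* since population σ is known (z-interval formula).

For 95% confidence, z* = 1.96 (from standard normal table)

Sample size formula for z-interval: n = (z*σ/E)²

n = (1.96 × 39.5 / 4.3)²
  = (18.004651)²
  = 324.1675

Round up to the nearest whole number: n = 325

325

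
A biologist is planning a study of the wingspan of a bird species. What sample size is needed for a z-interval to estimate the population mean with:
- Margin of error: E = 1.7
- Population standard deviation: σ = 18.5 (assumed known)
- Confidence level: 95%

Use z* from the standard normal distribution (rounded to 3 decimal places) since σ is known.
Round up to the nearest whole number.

Using z* since population σ is known (z-interval formula).

For 95% confidence, z* = 1.96 (from standard normal table)

Sample size formula for z-interval: n = (z*σ/E)²

n = (1.96 × 18.5 / 1.7)²
  = (21.329412)²
  = 454.9438

Round up to the nearest whole number: n = 455

455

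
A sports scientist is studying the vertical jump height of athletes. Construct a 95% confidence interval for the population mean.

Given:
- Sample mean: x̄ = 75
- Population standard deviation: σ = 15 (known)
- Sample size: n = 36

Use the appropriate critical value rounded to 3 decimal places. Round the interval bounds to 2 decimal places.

The population standard deviation σ is known, so use a z-interval (standard normal critical value).

For 95% confidence, z* = 1.96 (from standard normal table)

Standard error: SE = σ/√n = 15/√36 = 2.500000

Margin of error: E = z* × SE = 1.96 × 2.500000 = 4.9000

Z-interval: x̄ ± E = 75 ± 4.9000 = (70.1000, 79.9000)

Rounded to 2 decimal places:

(70.10, 79.90)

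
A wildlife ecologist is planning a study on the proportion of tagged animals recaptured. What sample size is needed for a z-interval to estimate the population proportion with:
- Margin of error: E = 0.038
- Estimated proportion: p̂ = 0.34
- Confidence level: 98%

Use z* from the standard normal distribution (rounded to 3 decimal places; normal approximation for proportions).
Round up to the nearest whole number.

Using z* for proportion z-interval (normal approximation).

For 98% confidence, z* = 2.326 (from standard normal table)

Sample size formula for proportion z-interval: n = z*²p̂(1-p̂)/E²

n = 2.326² × 0.34 × 0.66 / 0.038²
  = 5.410276 × 0.2244 / 0.001444
  = 840.7659

Round up to the nearest whole number: n = 841

841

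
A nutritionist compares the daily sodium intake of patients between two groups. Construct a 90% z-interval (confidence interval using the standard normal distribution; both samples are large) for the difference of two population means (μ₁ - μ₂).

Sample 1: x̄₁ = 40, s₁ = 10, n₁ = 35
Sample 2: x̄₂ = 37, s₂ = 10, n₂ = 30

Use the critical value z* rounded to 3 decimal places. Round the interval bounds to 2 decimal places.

Both samples are large (n₁ = 35 ≥ 30, n₂ = 30 ≥ 30), so a z-interval for the difference of means applies.

Point estimate: x̄₁ - x̄₂ = 40 - 37 = 3

Standard error: SE = √(s₁²/n₁ + s₂²/n₂)
= √(10²/35 + 10²/30)
= √(2.857143 + 3.333333)
= 2.488067

For 90% confidence, z* = 1.645 (from standard normal table)
Margin of error: E = z* × SE = 1.645 × 2.488067 = 4.0929

Z-interval: (x̄₁ - x̄₂) ± E = 3 ± 4.0929 = (-1.0929, 7.0929)

Rounded to 2 decimal places:

(-1.09, 7.09)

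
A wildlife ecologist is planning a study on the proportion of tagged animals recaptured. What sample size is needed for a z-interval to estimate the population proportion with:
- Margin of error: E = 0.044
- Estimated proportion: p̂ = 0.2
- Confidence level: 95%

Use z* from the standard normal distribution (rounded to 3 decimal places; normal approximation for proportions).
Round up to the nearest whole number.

Using z* for proportion z-interval (normal approximation).

For 95% confidence, z* = 1.96 (from standard normal table)

Sample size formula for proportion z-interval: n = z*²p̂(1-p̂)/E²

n = 1.96² × 0.2 × 0.8 / 0.044²
  = 3.8416 × 0.16 / 0.001936
  = 317.4876

Round up to the nearest whole number: n = 318

318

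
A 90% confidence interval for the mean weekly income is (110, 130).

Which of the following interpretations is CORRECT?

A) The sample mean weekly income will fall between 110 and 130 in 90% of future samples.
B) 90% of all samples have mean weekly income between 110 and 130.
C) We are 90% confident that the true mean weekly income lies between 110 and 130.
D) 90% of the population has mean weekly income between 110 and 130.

A confidence interval represents our confidence in the procedure, not a probability statement about the parameter.

Key concept: If we repeated this sampling process many times and computed a 90% CI each time, about 90% of those intervals would contain the true population parameter.

For this specific interval (110, 130):
- Midpoint (point estimate): 120
- Margin of error: 10

The correct interpretation is the one stating confidence that the true parameter lies in the interval — option C.

C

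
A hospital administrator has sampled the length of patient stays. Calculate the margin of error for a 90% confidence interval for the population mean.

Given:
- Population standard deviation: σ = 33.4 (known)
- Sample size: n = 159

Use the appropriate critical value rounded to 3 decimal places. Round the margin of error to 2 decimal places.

The population standard deviation σ is known, so use the z-interval margin of error formula.

For 90% confidence, z* = 1.645 (from standard normal table)

Margin of error formula for z-interval: E = z* × σ/√n

E = 1.645 × 33.4/√159
  = 1.645 × 2.648792
  = 4.3573

Rounded to 2 decimal places:

4.36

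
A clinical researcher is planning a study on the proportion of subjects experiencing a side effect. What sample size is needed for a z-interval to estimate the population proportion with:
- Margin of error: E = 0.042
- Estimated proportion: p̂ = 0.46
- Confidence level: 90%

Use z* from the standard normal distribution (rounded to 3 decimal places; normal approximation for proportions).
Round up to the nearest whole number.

Using z* for proportion z-interval (normal approximation).

For 90% confidence, z* = 1.645 (from standard normal table)

Sample size formula for proportion z-interval: n = z*²p̂(1-p̂)/E²

n = 1.645² × 0.46 × 0.54 / 0.042²
  = 2.706025 × 0.2484 / 0.001764
  = 381.0525

Round up to the nearest whole number: n = 382

382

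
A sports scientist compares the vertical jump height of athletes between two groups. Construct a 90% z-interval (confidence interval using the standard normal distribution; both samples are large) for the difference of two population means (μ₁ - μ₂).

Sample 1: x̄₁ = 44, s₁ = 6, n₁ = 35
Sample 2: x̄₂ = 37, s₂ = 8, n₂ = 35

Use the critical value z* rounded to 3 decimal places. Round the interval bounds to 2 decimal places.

Both samples are large (n₁ = 35 ≥ 30, n₂ = 35 ≥ 30), so a z-interval for the difference of means applies.

Point estimate: x̄₁ - x̄₂ = 44 - 37 = 7

Standard error: SE = √(s₁²/n₁ + s₂²/n₂)
= √(6²/35 + 8²/35)
= √(1.028571 + 1.828571)
= 1.690309

For 90% confidence, z* = 1.645 (from standard normal table)
Margin of error: E = z* × SE = 1.645 × 1.690309 = 2.7806

Z-interval: (x̄₁ - x̄₂) ± E = 7 ± 2.7806 = (4.2194, 9.7806)

Rounded to 2 decimal places:

(4.22, 9.78)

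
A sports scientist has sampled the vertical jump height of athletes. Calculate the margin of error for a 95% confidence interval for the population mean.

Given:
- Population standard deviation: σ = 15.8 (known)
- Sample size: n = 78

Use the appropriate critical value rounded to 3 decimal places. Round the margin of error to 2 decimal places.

The population standard deviation σ is known, so use the z-interval margin of error formula.

For 95% confidence, z* = 1.96 (from standard normal table)

Margin of error formula for z-interval: E = z* × σ/√n

E = 1.96 × 15.8/√78
  = 1.96 × 1.788998
  = 3.5064

Rounded to 2 decimal places:

3.51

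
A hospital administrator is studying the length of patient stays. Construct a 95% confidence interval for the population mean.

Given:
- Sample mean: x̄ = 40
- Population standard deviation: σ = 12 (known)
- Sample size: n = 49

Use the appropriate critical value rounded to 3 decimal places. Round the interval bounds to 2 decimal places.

The population standard deviation σ is known, so use a z-interval (standard normal critical value).

For 95% confidence, z* = 1.96 (from standard normal table)

Standard error: SE = σ/√n = 12/√49 = 1.714286

Margin of error: E = z* × SE = 1.96 × 1.714286 = 3.3600

Z-interval: x̄ ± E = 40 ± 3.3600 = (36.6400, 43.3600)

Rounded to 2 decimal places:

(36.64, 43.36)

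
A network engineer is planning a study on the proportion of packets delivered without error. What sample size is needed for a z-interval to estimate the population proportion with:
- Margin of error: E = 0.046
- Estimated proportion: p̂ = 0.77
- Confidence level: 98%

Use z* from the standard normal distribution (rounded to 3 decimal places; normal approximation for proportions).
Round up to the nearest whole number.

Using z* for proportion z-interval (normal approximation).

For 98% confidence, z* = 2.326 (from standard normal table)

Sample size formula for proportion z-interval: n = z*²p̂(1-p̂)/E²

n = 2.326² × 0.77 × 0.23 / 0.046²
  = 5.410276 × 0.1771 / 0.002116
  = 452.8166

Round up to the nearest whole number: n = 453

453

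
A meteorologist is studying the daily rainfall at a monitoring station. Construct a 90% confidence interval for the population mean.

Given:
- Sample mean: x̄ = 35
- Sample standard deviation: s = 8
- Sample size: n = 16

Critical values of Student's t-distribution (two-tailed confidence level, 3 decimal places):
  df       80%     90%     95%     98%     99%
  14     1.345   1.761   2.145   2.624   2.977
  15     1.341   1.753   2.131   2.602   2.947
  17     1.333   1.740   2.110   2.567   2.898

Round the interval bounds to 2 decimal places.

The population standard deviation σ is unknown (only the sample standard deviation s is given), so use a t-interval with df = n - 1 = 16 - 1 = 15.

For 90% confidence with df = 15, t* = 1.753 (from t-table)

Standard error: SE = s/√n = 8/√16 = 2.000000

Margin of error: E = t* × SE = 1.753 × 2.000000 = 3.5060

T-interval: x̄ ± E = 35 ± 3.5060 = (31.4940, 38.5060)

Rounded to 2 decimal places:

(31.49, 38.51)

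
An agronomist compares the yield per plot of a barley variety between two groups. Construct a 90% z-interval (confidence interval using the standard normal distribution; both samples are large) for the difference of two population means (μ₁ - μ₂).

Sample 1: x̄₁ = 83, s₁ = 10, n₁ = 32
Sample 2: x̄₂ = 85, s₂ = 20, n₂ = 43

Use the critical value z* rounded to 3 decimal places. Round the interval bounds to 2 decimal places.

Both samples are large (n₁ = 32 ≥ 30, n₂ = 43 ≥ 30), so a z-interval for the difference of means applies.

Point estimate: x̄₁ - x̄₂ = 83 - 85 = -2

Standard error: SE = √(s₁²/n₁ + s₂²/n₂)
= √(10²/32 + 20²/43)
= √(3.125000 + 9.302326)
= 3.525241

For 90% confidence, z* = 1.645 (from standard normal table)
Margin of error: E = z* × SE = 1.645 × 3.525241 = 5.7990

Z-interval: (x̄₁ - x̄₂) ± E = -2 ± 5.7990 = (-7.7990, 3.7990)

Rounded to 2 decimal places:

(-7.80, 3.80)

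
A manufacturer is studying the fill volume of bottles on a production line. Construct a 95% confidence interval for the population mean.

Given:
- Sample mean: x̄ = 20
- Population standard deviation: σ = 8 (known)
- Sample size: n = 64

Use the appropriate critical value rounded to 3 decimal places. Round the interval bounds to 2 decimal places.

The population standard deviation σ is known, so use a z-interval (standard normal critical value).

For 95% confidence, z* = 1.96 (from standard normal table)

Standard error: SE = σ/√n = 8/√64 = 1.000000

Margin of error: E = z* × SE = 1.96 × 1.000000 = 1.9600

Z-interval: x̄ ± E = 20 ± 1.9600 = (18.0400, 21.9600)

Rounded to 2 decimal places:

(18.04, 21.96)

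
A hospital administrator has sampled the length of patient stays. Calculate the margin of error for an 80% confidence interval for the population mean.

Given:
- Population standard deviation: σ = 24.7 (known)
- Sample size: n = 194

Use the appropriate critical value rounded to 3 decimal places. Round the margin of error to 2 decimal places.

The population standard deviation σ is known, so use the z-interval margin of error formula.

For 80% confidence, z* = 1.282 (from standard normal table)

Margin of error formula for z-interval: E = z* × σ/√n

E = 1.282 × 24.7/√194
  = 1.282 × 1.773357
  = 2.2734

Rounded to 2 decimal places:

2.27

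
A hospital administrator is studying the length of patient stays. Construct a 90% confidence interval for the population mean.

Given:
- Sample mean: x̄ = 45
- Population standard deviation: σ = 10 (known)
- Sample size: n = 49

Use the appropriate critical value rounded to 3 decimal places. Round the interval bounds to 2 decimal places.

The population standard deviation σ is known, so use a z-interval (standard normal critical value).

For 90% confidence, z* = 1.645 (from standard normal table)

Standard error: SE = σ/√n = 10/√49 = 1.428571

Margin of error: E = z* × SE = 1.645 × 1.428571 = 2.3500

Z-interval: x̄ ± E = 45 ± 2.3500 = (42.6500, 47.3500)

Rounded to 2 decimal places:

(42.65, 47.35)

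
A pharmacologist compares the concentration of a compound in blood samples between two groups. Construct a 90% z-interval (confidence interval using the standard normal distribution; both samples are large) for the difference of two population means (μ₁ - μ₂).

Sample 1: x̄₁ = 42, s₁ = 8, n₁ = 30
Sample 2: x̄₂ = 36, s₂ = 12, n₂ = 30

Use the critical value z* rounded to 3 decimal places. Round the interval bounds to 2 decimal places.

Both samples are large (n₁ = 30 ≥ 30, n₂ = 30 ≥ 30), so a z-interval for the difference of means applies.

Point estimate: x̄₁ - x̄₂ = 42 - 36 = 6

Standard error: SE = √(s₁²/n₁ + s₂²/n₂)
= √(8²/30 + 12²/30)
= √(2.133333 + 4.800000)
= 2.633122

For 90% confidence, z* = 1.645 (from standard normal table)
Margin of error: E = z* × SE = 1.645 × 2.633122 = 4.3315

Z-interval: (x̄₁ - x̄₂) ± E = 6 ± 4.3315 = (1.6685, 10.3315)

Rounded to 2 decimal places:

(1.67, 10.33)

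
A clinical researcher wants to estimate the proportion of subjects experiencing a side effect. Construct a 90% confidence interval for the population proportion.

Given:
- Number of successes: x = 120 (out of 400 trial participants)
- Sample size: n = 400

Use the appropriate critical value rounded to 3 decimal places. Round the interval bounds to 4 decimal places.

Sample proportion: p̂ = 120/400 = 0.300000

Check conditions for normal approximation:
  np̂ = 120 ≥ 10 ✓
  n(1-p̂) = 280 ≥ 10 ✓

The sample is large enough, so use a z-interval (normal approximation) for the proportion.

For 90% confidence, z* = 1.645 (from standard normal table)

Standard error: SE = √(p̂(1-p̂)/n) = √(0.300000×0.700000/400) = 0.02291288

Margin of error: E = z* × SE = 1.645 × 0.02291288 = 0.037692

Z-interval: p̂ ± E = 0.300000 ± 0.037692 = (0.262308, 0.337692)

Rounded to 4 decimal places:

(0.2623, 0.3377)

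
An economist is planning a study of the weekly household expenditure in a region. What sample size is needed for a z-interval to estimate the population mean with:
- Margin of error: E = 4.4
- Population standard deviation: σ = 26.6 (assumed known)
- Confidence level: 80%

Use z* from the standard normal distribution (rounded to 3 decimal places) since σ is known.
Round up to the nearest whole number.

Using z* since population σ is known (z-interval formula).

For 80% confidence, z* = 1.282 (from standard normal table)

Sample size formula for z-interval: n = (z*σ/E)²

n = (1.282 × 26.6 / 4.4)²
  = (7.750273)²
  = 60.0667

Round up to the nearest whole number: n = 61

61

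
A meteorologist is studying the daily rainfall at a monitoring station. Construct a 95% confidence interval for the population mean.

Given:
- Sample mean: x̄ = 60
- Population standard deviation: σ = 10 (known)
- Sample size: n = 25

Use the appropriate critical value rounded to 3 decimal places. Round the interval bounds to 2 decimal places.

The population standard deviation σ is known, so use a z-interval (standard normal critical value).

For 95% confidence, z* = 1.96 (from standard normal table)

Standard error: SE = σ/√n = 10/√25 = 2.000000

Margin of error: E = z* × SE = 1.96 × 2.000000 = 3.9200

Z-interval: x̄ ± E = 60 ± 3.9200 = (56.0800, 63.9200)

Rounded to 2 decimal places:

(56.08, 63.92)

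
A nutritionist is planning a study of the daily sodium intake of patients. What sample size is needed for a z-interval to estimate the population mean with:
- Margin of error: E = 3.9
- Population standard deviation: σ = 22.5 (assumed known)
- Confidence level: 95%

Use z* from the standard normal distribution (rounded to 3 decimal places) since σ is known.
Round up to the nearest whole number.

Using z* since population σ is known (z-interval formula).

For 95% confidence, z* = 1.96 (from standard normal table)

Sample size formula for z-interval: n = (z*σ/E)²

n = (1.96 × 22.5 / 3.9)²
  = (11.307692)²
  = 127.8639

Round up to the nearest whole number: n = 128

128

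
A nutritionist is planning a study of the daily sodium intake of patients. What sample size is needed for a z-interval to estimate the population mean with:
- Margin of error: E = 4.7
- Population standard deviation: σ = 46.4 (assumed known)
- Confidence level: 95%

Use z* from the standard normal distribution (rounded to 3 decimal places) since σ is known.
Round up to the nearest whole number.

Using z* since population σ is known (z-interval formula).

For 95% confidence, z* = 1.96 (from standard normal table)

Sample size formula for z-interval: n = (z*σ/E)²

n = (1.96 × 46.4 / 4.7)²
  = (19.349787)²
  = 374.4143

Round up to the nearest whole number: n = 375

375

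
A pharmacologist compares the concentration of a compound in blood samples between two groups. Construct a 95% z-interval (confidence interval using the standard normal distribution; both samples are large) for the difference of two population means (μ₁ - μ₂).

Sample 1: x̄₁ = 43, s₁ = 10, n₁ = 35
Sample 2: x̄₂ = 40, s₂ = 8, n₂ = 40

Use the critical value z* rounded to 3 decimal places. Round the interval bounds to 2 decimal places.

Both samples are large (n₁ = 35 ≥ 30, n₂ = 40 ≥ 30), so a z-interval for the difference of means applies.

Point estimate: x̄₁ - x̄₂ = 43 - 40 = 3

Standard error: SE = √(s₁²/n₁ + s₂²/n₂)
= √(10²/35 + 8²/40)
= √(2.857143 + 1.600000)
= 2.111195

For 95% confidence, z* = 1.96 (from standard normal table)
Margin of error: E = z* × SE = 1.96 × 2.111195 = 4.1379

Z-interval: (x̄₁ - x̄₂) ± E = 3 ± 4.1379 = (-1.1379, 7.1379)

Rounded to 2 decimal places:

(-1.14, 7.14)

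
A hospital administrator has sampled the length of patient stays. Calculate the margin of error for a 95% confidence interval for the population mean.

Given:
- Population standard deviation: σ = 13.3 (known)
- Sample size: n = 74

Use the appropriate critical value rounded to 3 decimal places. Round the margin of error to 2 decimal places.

The population standard deviation σ is known, so use the z-interval margin of error formula.

For 95% confidence, z* = 1.96 (from standard normal table)

Margin of error formula for z-interval: E = z* × σ/√n

E = 1.96 × 13.3/√74
  = 1.96 × 1.546094
  = 3.0303

Rounded to 2 decimal places:

3.03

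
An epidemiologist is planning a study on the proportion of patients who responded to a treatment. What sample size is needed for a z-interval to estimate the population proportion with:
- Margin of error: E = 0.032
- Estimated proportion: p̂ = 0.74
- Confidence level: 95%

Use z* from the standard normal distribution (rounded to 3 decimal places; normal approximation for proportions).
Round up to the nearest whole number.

Using z* for proportion z-interval (normal approximation).

For 95% confidence, z* = 1.96 (from standard normal table)

Sample size formula for proportion z-interval: n = z*²p̂(1-p̂)/E²

n = 1.96² × 0.74 × 0.26 / 0.032²
  = 3.8416 × 0.1924 / 0.001024
  = 721.8006

Round up to the nearest whole number: n = 722

722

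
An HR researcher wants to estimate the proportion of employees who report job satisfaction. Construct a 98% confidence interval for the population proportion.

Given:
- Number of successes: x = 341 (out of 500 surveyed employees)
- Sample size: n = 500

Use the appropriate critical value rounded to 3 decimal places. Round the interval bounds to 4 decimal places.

Sample proportion: p̂ = 341/500 = 0.682000

Check conditions for normal approximation:
  np̂ = 341 ≥ 10 ✓
  n(1-p̂) = 159 ≥ 10 ✓

The sample is large enough, so use a z-interval (normal approximation) for the proportion.

For 98% confidence, z* = 2.326 (from standard normal table)

Standard error: SE = √(p̂(1-p̂)/n) = √(0.682000×0.318000/500) = 0.02082671

Margin of error: E = z* × SE = 2.326 × 0.02082671 = 0.048443

Z-interval: p̂ ± E = 0.682000 ± 0.048443 = (0.633557, 0.730443)

Rounded to 4 decimal places:

(0.6336, 0.7304)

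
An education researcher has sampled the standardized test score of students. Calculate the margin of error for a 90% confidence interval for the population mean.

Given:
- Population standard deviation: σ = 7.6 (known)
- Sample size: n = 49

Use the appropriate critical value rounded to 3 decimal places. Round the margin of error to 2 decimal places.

The population standard deviation σ is known, so use the z-interval margin of error formula.

For 90% confidence, z* = 1.645 (from standard normal table)

Margin of error formula for z-interval: E = z* × σ/√n

E = 1.645 × 7.6/√49
  = 1.645 × 1.085714
  = 1.7860

Rounded to 2 decimal places:

1.79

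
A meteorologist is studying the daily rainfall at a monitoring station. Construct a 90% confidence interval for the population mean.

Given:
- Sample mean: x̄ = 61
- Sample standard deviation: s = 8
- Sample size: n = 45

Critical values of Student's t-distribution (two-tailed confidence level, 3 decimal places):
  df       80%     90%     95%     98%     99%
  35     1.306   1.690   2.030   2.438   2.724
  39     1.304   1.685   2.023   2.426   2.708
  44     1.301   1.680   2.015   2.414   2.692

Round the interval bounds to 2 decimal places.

The population standard deviation σ is unknown (only the sample standard deviation s is given), so use a t-interval with df = n - 1 = 45 - 1 = 44.

For 90% confidence with df = 44, t* = 1.680 (from t-table)

Standard error: SE = s/√n = 8/√45 = 1.192570

Margin of error: E = t* × SE = 1.680 × 1.192570 = 2.0035

T-interval: x̄ ± E = 61 ± 2.0035 = (58.9965, 63.0035)

Rounded to 2 decimal places:

(59.00, 63.00)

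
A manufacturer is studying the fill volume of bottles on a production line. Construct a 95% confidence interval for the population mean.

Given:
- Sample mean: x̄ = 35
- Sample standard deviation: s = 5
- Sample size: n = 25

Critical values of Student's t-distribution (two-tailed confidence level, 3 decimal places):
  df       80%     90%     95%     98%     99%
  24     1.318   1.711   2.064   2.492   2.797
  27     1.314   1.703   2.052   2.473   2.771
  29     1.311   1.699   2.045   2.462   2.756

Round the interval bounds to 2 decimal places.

The population standard deviation σ is unknown (only the sample standard deviation s is given), so use a t-interval with df = n - 1 = 25 - 1 = 24.

For 95% confidence with df = 24, t* = 2.064 (from t-table)

Standard error: SE = s/√n = 5/√25 = 1.000000

Margin of error: E = t* × SE = 2.064 × 1.000000 = 2.0640

T-interval: x̄ ± E = 35 ± 2.0640 = (32.9360, 37.0640)

Rounded to 2 decimal places:

(32.94, 37.06)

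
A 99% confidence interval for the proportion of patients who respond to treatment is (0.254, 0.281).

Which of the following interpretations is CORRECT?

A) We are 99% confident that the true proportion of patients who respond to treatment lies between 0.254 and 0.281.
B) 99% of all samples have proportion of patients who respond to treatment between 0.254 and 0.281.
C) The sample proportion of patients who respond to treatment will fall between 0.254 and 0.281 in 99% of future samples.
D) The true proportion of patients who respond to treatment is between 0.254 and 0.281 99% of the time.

A confidence interval represents our confidence in the procedure, not a probability statement about the parameter.

Key concept: If we repeated this sampling process many times and computed a 99% CI each time, about 99% of those intervals would contain the true population parameter.

For this specific interval (0.254, 0.281):
- Midpoint (point estimate): 0.2675
- Margin of error: 0.0135

The correct interpretation is the one stating confidence that the true parameter lies in the interval — option A.

A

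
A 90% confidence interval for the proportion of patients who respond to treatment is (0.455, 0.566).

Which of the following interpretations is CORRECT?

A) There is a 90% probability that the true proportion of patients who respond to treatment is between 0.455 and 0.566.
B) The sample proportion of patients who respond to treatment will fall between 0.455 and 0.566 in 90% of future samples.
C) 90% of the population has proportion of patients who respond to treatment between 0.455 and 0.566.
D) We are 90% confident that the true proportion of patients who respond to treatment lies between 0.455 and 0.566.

A confidence interval represents our confidence in the procedure, not a probability statement about the parameter.

Key concept: If we repeated this sampling process many times and computed a 90% CI each time, about 90% of those intervals would contain the true population parameter.

For this specific interval (0.455, 0.566):
- Midpoint (point estimate): 0.5105
- Margin of error: 0.0555

The correct interpretation is the one stating confidence that the true parameter lies in the interval — option D.

D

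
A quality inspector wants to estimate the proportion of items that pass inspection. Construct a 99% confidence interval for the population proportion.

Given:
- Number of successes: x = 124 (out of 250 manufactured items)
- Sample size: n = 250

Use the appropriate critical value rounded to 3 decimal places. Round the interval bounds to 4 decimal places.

Sample proportion: p̂ = 124/250 = 0.496000

Check conditions for normal approximation:
  np̂ = 124 ≥ 10 ✓
  n(1-p̂) = 126 ≥ 10 ✓

The sample is large enough, so use a z-interval (normal approximation) for the proportion.

For 99% confidence, z* = 2.576 (from standard normal table)

Standard error: SE = √(p̂(1-p̂)/n) = √(0.496000×0.504000/250) = 0.03162176

Margin of error: E = z* × SE = 2.576 × 0.03162176 = 0.081458

Z-interval: p̂ ± E = 0.496000 ± 0.081458 = (0.414542, 0.577458)

Rounded to 4 decimal places:

(0.4145, 0.5775)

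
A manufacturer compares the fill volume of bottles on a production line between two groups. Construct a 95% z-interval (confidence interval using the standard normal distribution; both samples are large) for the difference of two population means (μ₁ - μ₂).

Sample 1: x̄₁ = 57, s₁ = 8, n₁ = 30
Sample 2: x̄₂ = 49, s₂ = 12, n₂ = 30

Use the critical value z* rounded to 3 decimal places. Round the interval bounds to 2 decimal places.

Both samples are large (n₁ = 30 ≥ 30, n₂ = 30 ≥ 30), so a z-interval for the difference of means applies.

Point estimate: x̄₁ - x̄₂ = 57 - 49 = 8

Standard error: SE = √(s₁²/n₁ + s₂²/n₂)
= √(8²/30 + 12²/30)
= √(2.133333 + 4.800000)
= 2.633122

For 95% confidence, z* = 1.96 (from standard normal table)
Margin of error: E = z* × SE = 1.96 × 2.633122 = 5.1609

Z-interval: (x̄₁ - x̄₂) ± E = 8 ± 5.1609 = (2.8391, 13.1609)

Rounded to 2 decimal places:

(2.84, 13.16)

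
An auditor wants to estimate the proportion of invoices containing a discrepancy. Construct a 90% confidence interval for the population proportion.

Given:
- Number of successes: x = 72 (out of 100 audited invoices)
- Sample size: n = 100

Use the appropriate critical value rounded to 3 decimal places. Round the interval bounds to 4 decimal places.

Sample proportion: p̂ = 72/100 = 0.720000

Check conditions for normal approximation:
  np̂ = 72 ≥ 10 ✓
  n(1-p̂) = 28 ≥ 10 ✓

The sample is large enough, so use a z-interval (normal approximation) for the proportion.

For 90% confidence, z* = 1.645 (from standard normal table)

Standard error: SE = √(p̂(1-p̂)/n) = √(0.720000×0.280000/100) = 0.04489989

Margin of error: E = z* × SE = 1.645 × 0.04489989 = 0.073860

Z-interval: p̂ ± E = 0.720000 ± 0.073860 = (0.646140, 0.793860)

Rounded to 4 decimal places:

(0.6461, 0.7939)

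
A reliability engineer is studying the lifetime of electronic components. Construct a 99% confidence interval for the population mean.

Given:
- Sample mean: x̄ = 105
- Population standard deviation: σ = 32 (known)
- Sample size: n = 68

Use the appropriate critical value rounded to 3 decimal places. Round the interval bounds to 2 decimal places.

The population standard deviation σ is known, so use a z-interval (standard normal critical value).

For 99% confidence, z* = 2.576 (from standard normal table)

Standard error: SE = σ/√n = 32/√68 = 3.880570

Margin of error: E = z* × SE = 2.576 × 3.880570 = 9.9963

Z-interval: x̄ ± E = 105 ± 9.9963 = (95.0037, 114.9963)

Rounded to 2 decimal places:

(95.00, 115.00)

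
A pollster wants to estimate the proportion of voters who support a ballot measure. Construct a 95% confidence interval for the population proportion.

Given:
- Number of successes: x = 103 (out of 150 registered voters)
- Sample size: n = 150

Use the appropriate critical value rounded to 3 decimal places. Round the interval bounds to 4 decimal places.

Sample proportion: p̂ = 103/150 = 0.686667

Check conditions for normal approximation:
  np̂ = 103 ≥ 10 ✓
  n(1-p̂) = 47 ≥ 10 ✓

The sample is large enough, so use a z-interval (normal approximation) for the proportion.

For 95% confidence, z* = 1.96 (from standard normal table)

Standard error: SE = √(p̂(1-p̂)/n) = √(0.686667×0.313333/150) = 0.03787308

Margin of error: E = z* × SE = 1.96 × 0.03787308 = 0.074231

Z-interval: p̂ ± E = 0.686667 ± 0.074231 = (0.612435, 0.760898)

Rounded to 4 decimal places:

(0.6124, 0.7609)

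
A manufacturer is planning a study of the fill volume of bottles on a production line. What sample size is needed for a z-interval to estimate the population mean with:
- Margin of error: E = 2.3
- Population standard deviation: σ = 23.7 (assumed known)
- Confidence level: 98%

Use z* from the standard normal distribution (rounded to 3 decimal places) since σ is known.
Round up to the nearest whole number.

Using z* since population σ is known (z-interval formula).

For 98% confidence, z* = 2.326 (from standard normal table)

Sample size formula for z-interval: n = (z*σ/E)²

n = (2.326 × 23.7 / 2.3)²
  = (23.967913)²
  = 574.4609

Round up to the nearest whole number: n = 575

575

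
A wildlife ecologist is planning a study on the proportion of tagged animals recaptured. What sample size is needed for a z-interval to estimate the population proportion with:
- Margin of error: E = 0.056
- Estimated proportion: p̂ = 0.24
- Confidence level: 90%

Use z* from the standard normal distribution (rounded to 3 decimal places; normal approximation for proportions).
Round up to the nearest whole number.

Using z* for proportion z-interval (normal approximation).

For 90% confidence, z* = 1.645 (from standard normal table)

Sample size formula for proportion z-interval: n = z*²p̂(1-p̂)/E²

n = 1.645² × 0.24 × 0.76 / 0.056²
  = 2.706025 × 0.1824 / 0.003136
  = 157.3913

Round up to the nearest whole number: n = 158

158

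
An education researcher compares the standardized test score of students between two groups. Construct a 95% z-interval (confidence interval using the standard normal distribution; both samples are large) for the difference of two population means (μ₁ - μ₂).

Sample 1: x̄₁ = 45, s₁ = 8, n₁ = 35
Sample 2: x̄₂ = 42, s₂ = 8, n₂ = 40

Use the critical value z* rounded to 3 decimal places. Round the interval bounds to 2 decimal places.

Both samples are large (n₁ = 35 ≥ 30, n₂ = 40 ≥ 30), so a z-interval for the difference of means applies.

Point estimate: x̄₁ - x̄₂ = 45 - 42 = 3

Standard error: SE = √(s₁²/n₁ + s₂²/n₂)
= √(8²/35 + 8²/40)
= √(1.828571 + 1.600000)
= 1.851640

For 95% confidence, z* = 1.96 (from standard normal table)
Margin of error: E = z* × SE = 1.96 × 1.851640 = 3.6292

Z-interval: (x̄₁ - x̄₂) ± E = 3 ± 3.6292 = (-0.6292, 6.6292)

Rounded to 2 decimal places:

(-0.63, 6.63)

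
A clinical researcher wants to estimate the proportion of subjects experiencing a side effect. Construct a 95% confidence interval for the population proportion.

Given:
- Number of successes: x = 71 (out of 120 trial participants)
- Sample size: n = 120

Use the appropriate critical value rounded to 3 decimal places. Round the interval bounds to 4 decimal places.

Sample proportion: p̂ = 71/120 = 0.591667

Check conditions for normal approximation:
  np̂ = 71 ≥ 10 ✓
  n(1-p̂) = 49 ≥ 10 ✓

The sample is large enough, so use a z-interval (normal approximation) for the proportion.

For 95% confidence, z* = 1.96 (from standard normal table)

Standard error: SE = √(p̂(1-p̂)/n) = √(0.591667×0.408333/120) = 0.04486993

Margin of error: E = z* × SE = 1.96 × 0.04486993 = 0.087945

Z-interval: p̂ ± E = 0.591667 ± 0.087945 = (0.503722, 0.679612)

Rounded to 4 decimal places:

(0.5037, 0.6796)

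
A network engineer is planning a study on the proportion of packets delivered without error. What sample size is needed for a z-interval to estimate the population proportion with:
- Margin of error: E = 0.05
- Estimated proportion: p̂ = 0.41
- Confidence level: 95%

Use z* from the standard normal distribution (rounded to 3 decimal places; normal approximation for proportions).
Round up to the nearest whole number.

Using z* for proportion z-interval (normal approximation).

For 95% confidence, z* = 1.96 (from standard normal table)

Sample size formula for proportion z-interval: n = z*²p̂(1-p̂)/E²

n = 1.96² × 0.41 × 0.59 / 0.05²
  = 3.8416 × 0.2419 / 0.0025
  = 371.7132

Round up to the nearest whole number: n = 372

372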